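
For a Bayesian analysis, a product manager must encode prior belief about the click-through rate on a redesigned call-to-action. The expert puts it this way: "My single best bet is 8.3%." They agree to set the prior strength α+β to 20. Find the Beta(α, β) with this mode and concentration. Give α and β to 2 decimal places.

α = 2.49, β = 17.51

For α,β > 1 the Beta mode is (α−1)/(α+β−2). With α+β = 20, the mode is (α−1)/18.
Set (α−1)/18 = 0.083 → α = 1 + 0.083·18 = 2.49.
β = 20 − α = 17.51.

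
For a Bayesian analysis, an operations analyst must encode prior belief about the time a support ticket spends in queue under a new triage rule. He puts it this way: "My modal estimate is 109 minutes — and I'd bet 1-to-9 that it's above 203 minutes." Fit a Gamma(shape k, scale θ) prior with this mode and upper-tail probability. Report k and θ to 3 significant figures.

Gamma(k,θ) with k>1 has mode (k−1)θ, so θ = 109/(k−1).
Need P(X < 203) = 0.9 with θ tied to k this way. Start at k = 2, θ = 109: P(X<203) ≈ 0.555.
Too low — raise k to concentrate. Iterating converges to k ≈ 5.94.
Then θ = 109/(5.94−1) ≈ 22.1.

k ≈ 5.94, θ ≈ 22.1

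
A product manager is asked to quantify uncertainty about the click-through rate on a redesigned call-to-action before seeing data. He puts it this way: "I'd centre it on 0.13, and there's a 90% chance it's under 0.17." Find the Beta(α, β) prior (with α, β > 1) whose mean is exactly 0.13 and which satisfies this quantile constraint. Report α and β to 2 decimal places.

With mean 0.13 fixed, write α = 0.13s, β = 0.87s where s = α+β.
Need P(θ < 0.17) = 0.9 under Beta(0.13s, 0.87s). Normal approximation: (q−m)/√(m(1−m)/s) ≈ z_{0.9} = 1.28, so s ≈ 0.13·0.87·(1.28)²/(0.17−0.13)² = 116.1.
At s = 116.1: P(θ<0.17) ≈ 0.895. Adjusting to match 0.9 gives s ≈ 122.30.
So α = 0.13·122.30 ≈ 15.90, β = 0.87·122.30 ≈ 106.40.

α ≈ 15.90, β ≈ 106.40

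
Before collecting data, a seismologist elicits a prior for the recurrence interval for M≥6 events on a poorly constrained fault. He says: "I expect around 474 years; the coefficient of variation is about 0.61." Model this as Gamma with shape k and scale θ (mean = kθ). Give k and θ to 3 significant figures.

k ≈ 2.69, θ ≈ 176

For Gamma(k, scale θ): mean = kθ, variance = kθ², so CV = 1/√k.
CV = 0.61, hence k = 1/CV² = 2.69.
Then θ = mean/k = 474/2.69 = 176.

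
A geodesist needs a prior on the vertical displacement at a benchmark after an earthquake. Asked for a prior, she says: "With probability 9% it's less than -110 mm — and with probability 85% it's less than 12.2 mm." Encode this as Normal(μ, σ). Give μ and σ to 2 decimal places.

For Normal(μ,σ), the p-quantile is μ + z_p·σ. Here z_{0.09} = -1.341, z_{0.85} = 1.036.
So -110 = μ − 1.341σ and 12.2 = μ + 1.036σ.
Subtracting: σ = (12.2 − -110)/(1.036 − (-1.341)) = 51.41.
Then μ = -110 − (-1.341)·51.41 = -41.08.

μ = -41.08, σ = 51.41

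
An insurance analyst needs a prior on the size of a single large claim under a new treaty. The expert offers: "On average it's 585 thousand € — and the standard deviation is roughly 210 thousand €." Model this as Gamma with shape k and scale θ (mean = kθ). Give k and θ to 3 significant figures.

For Gamma(k, scale θ): mean = kθ, variance = kθ², so CV = 1/√k.
CV = SD/mean = 210/585 = 0.359, hence k = 1/CV² = 7.76.
Then θ = mean/k = 585/7.76 = 75.4.

k ≈ 7.76, θ ≈ 75.4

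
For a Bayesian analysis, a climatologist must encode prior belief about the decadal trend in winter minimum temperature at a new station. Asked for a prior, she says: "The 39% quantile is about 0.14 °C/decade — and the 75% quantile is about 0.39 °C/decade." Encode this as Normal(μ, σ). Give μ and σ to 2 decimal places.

μ = 0.21, σ = 0.26

For Normal(μ,σ), the p-quantile is μ + z_p·σ. Here z_{0.39} = -0.2793, z_{0.75} = 0.6745.
So 0.14 = μ − 0.2793σ and 0.39 = μ + 0.6745σ.
Subtracting: σ = (0.39 − 0.14)/(0.6745 − (-0.2793)) = 0.26.
Then μ = 0.14 − (-0.2793)·0.26 = 0.21.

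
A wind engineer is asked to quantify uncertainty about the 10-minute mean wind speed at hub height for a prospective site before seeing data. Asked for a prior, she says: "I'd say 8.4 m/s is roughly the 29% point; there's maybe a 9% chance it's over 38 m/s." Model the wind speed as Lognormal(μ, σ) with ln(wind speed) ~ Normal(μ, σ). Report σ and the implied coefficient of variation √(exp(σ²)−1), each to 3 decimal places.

If T ~ Lognormal(μ,σ) then ln T ~ Normal(μ,σ), so the p-quantile of ln T is μ + z_p·σ.
ln(8.4) = 2.128 and ln(38) = 3.638; z_{0.29} = -0.5534, z_{0.91} = 1.341.
σ = (3.638 − 2.128)/(1.341 − (-0.5534)) = 0.797.
μ = 2.128 − (-0.5534)·0.797 = 2.569.
CV = √(exp(σ²)−1) = √(exp(0.6350)−1) = 0.942.

σ ≈ 0.797, CV ≈ 0.942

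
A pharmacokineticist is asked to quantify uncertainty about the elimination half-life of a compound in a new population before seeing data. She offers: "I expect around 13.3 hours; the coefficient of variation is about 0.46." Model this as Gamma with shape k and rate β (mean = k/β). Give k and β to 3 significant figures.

For Gamma(k, rate β): mean = k/β, variance = k/β², so CV = 1/√k.
CV = 0.46, hence k = 1/CV² = 4.73.
Then β = k/mean = 4.73/13.3 = 0.355.

k ≈ 4.73, β ≈ 0.355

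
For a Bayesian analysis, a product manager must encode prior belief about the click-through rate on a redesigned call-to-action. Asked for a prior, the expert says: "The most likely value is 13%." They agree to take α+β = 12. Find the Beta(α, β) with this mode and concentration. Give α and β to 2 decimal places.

For α,β > 1 the Beta mode is (α−1)/(α+β−2). With α+β = 12, the mode is (α−1)/10.
Set (α−1)/10 = 0.13 → α = 1 + 0.13·10 = 2.30.
β = 12 − α = 9.70.

α = 2.30, β = 9.70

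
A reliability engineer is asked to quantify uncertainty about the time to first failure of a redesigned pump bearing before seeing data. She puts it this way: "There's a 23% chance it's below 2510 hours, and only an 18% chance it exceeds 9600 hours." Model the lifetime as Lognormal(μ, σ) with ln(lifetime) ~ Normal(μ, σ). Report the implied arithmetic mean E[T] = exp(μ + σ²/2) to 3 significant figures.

If T ~ Lognormal(μ,σ) then ln T ~ Normal(μ,σ), so the p-quantile of ln T is μ + z_p·σ.
ln(2510) = 7.828 and ln(9600) = 9.17; z_{0.23} = -0.7388, z_{0.82} = 0.9154.
σ = (9.17 − 7.828)/(0.9154 − (-0.7388)) = 0.811.
μ = 7.828 − (-0.7388)·0.811 = 8.427.
E[T] = exp(μ + σ²/2) = exp(8.427 + 0.3288) = 6350 hours.

E[T] ≈ 6350 hours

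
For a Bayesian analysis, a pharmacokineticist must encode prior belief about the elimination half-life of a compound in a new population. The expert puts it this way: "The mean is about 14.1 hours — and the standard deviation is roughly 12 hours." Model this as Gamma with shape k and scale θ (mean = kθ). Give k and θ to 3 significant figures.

k ≈ 1.38, θ ≈ 10.2

For Gamma(k, scale θ): mean = kθ, variance = kθ², so CV = 1/√k.
CV = SD/mean = 12/14.1 = 0.8511, hence k = 1/CV² = 1.38.
Then θ = mean/k = 14.1/1.38 = 10.2.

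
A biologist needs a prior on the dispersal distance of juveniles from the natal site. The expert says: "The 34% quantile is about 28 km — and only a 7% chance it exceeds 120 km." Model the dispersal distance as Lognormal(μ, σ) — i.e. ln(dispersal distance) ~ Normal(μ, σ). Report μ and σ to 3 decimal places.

μ ≈ 3.650, σ ≈ 0.771

If T ~ Lognormal(μ,σ) then ln T ~ Normal(μ,σ), so the p-quantile of ln T is μ + z_p·σ.
ln(28) = 3.332 and ln(120) = 4.787; z_{0.34} = -0.4125, z_{0.93} = 1.476.
σ = (4.787 − 3.332)/(1.476 − (-0.4125)) = 0.771.
μ = 3.332 − (-0.4125)·0.771 = 3.650.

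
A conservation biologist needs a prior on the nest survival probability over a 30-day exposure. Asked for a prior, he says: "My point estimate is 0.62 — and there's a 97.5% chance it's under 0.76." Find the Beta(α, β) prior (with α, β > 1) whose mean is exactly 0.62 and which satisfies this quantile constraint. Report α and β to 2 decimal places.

α ≈ 25.57, β ≈ 15.67

With mean 0.62 fixed, write α = 0.62s, β = 0.38s where s = α+β.
Need P(θ < 0.76) = 0.975 under Beta(0.62s, 0.38s). Normal approximation: (q−m)/√(m(1−m)/s) ≈ z_{0.975} = 1.96, so s ≈ 0.62·0.38·(1.96)²/(0.76−0.62)² = 46.2.
At s = 46.2: P(θ<0.76) ≈ 0.981. Adjusting to match 0.975 gives s ≈ 41.24.
So α = 0.62·41.24 ≈ 25.57, β = 0.38·41.24 ≈ 15.67.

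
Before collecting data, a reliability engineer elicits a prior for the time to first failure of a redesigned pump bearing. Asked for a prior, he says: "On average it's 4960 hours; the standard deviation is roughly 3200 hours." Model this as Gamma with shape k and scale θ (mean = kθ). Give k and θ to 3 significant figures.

k ≈ 2.4, θ ≈ 2060

For Gamma(k, scale θ): mean = kθ, variance = kθ², so CV = 1/√k.
CV = SD/mean = 3200/4960 = 0.6452, hence k = 1/CV² = 2.4.
Then θ = mean/k = 4960/2.4 = 2060.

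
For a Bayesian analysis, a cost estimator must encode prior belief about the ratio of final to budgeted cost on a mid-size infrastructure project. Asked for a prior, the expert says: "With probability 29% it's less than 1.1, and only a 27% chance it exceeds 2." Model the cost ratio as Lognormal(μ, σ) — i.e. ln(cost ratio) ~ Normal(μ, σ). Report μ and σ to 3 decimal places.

If T ~ Lognormal(μ,σ) then ln T ~ Normal(μ,σ), so the p-quantile of ln T is μ + z_p·σ.
ln(1.1) = 0.09531 and ln(2) = 0.6931; z_{0.29} = -0.5534, z_{0.73} = 0.6128.
σ = (0.6931 − 0.09531)/(0.6128 − (-0.5534)) = 0.513.
μ = 0.09531 − (-0.5534)·0.513 = 0.379.

μ ≈ 0.379, σ ≈ 0.513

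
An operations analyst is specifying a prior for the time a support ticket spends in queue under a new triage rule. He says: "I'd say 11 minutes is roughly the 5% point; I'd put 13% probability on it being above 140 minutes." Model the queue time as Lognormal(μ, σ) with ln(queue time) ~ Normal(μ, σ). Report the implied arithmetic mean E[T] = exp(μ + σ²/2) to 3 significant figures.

If T ~ Lognormal(μ,σ) then ln T ~ Normal(μ,σ), so the p-quantile of ln T is μ + z_p·σ.
ln(11) = 2.398 and ln(140) = 4.942; z_{0.05} = -1.645, z_{0.87} = 1.126.
σ = (4.942 − 2.398)/(1.126 − (-1.645)) = 0.918.
μ = 2.398 − (-1.645)·0.918 = 3.908.
E[T] = exp(μ + σ²/2) = exp(3.908 + 0.4213) = 75.9 minutes.

E[T] ≈ 75.9 minutes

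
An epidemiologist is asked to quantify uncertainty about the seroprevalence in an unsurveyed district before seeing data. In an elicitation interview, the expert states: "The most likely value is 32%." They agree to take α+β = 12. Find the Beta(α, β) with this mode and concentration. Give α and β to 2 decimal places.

α = 4.20, β = 7.80

For α,β > 1 the Beta mode is (α−1)/(α+β−2). With α+β = 12, the mode is (α−1)/10.
Set (α−1)/10 = 0.32 → α = 1 + 0.32·10 = 4.20.
β = 12 − α = 7.80.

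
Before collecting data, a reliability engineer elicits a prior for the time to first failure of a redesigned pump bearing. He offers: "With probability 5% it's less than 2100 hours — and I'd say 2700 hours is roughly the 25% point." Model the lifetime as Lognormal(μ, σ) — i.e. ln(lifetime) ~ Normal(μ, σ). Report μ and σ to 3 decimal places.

μ ≈ 8.076, σ ≈ 0.259

If T ~ Lognormal(μ,σ) then ln T ~ Normal(μ,σ), so the p-quantile of ln T is μ + z_p·σ.
ln(2100) = 7.65 and ln(2700) = 7.901; z_{0.05} = -1.645, z_{0.25} = -0.6745.
σ = (7.901 − 7.65)/(-0.6745 − (-1.645)) = 0.259.
μ = 7.65 − (-1.645)·0.259 = 8.076.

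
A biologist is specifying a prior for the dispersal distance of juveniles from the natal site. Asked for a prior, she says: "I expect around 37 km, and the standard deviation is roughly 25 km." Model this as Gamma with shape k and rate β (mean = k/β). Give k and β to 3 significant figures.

For Gamma(k, rate β): mean = k/β, variance = k/β², so CV = 1/√k.
CV = SD/mean = 25/37 = 0.6757, hence k = 1/CV² = 2.19.
Then β = k/mean = 2.19/37 = 0.0592.

k ≈ 2.19, β ≈ 0.0592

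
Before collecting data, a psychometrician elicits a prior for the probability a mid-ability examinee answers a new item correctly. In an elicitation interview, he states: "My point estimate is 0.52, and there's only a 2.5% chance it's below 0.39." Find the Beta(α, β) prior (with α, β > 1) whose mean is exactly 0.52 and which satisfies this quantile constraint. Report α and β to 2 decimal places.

With mean 0.52 fixed, write α = 0.52s, β = 0.48s where s = α+β.
Need P(θ < 0.39) = 0.025 under Beta(0.52s, 0.48s). Normal approximation: (q−m)/√(m(1−m)/s) ≈ z_{0.025} = -1.96, so s ≈ 0.52·0.48·(-1.96)²/(0.39−0.52)² = 56.7.
At s = 56.7: P(θ<0.39) ≈ 0.024. Adjusting to match 0.025 gives s ≈ 55.88.
So α = 0.52·55.88 ≈ 29.06, β = 0.48·55.88 ≈ 26.82.

α ≈ 29.06, β ≈ 26.82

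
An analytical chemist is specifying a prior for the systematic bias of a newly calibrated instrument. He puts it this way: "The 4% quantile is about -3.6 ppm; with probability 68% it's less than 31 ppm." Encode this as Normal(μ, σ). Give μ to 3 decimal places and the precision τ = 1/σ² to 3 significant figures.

The p-quantile of Normal(μ,σ) is μ + z_p·σ, with z_{0.04} = -1.751 and z_{0.68} = 0.4677.
Eliminate σ: μ = (z₂·x₁ − z₁·x₂)/(z₂ − z₁) = (0.4677·-3.6 − (-1.751)·31)/2.218 = 23.705.
Then σ = (x₂ − x₁)/(z₂ − z₁) = (31 − -3.6)/2.218 = 15.597.
Precision τ = 1/σ² = 1/15.6² = 0.00411.

μ = 23.705, τ = 0.00411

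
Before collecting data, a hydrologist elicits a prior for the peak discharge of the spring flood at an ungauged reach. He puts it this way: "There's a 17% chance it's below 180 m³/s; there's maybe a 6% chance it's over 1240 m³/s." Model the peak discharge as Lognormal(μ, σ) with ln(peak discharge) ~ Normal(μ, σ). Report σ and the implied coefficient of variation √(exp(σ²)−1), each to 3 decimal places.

If T ~ Lognormal(μ,σ) then ln T ~ Normal(μ,σ), so the p-quantile of ln T is μ + z_p·σ.
ln(180) = 5.193 and ln(1240) = 7.123; z_{0.17} = -0.9542, z_{0.94} = 1.555.
σ = (7.123 − 5.193)/(1.555 − (-0.9542)) = 0.769.
μ = 5.193 − (-0.9542)·0.769 = 5.927.
CV = √(exp(σ²)−1) = √(exp(0.5917)−1) = 0.898.

σ ≈ 0.769, CV ≈ 0.898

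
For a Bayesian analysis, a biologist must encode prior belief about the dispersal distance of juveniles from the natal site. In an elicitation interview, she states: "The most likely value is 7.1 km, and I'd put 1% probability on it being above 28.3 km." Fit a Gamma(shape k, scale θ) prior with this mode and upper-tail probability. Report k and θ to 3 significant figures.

k ≈ 3.19, θ ≈ 3.24

Gamma(k,θ) with k>1 has mode (k−1)θ, so θ = 7.1/(k−1).
Need P(X < 28.3) = 0.99 with θ tied to k this way. Start at k = 2, θ = 7.1: P(X<28.3) ≈ 0.907.
Too low — raise k to concentrate. Iterating converges to k ≈ 3.19.
Then θ = 7.1/(3.19−1) ≈ 3.24.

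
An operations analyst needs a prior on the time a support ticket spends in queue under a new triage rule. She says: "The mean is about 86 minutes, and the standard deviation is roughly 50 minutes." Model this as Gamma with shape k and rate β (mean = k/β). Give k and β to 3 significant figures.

k ≈ 2.96, β ≈ 0.0344

For Gamma(k, rate β): mean = k/β, variance = k/β², so CV = 1/√k.
CV = SD/mean = 50/86 = 0.5814, hence k = 1/CV² = 2.96.
Then β = k/mean = 2.96/86 = 0.0344.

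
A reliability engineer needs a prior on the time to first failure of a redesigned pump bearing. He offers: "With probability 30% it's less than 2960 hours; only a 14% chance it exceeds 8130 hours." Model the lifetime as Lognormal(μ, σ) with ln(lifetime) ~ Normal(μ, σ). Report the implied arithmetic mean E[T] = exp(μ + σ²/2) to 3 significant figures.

If T ~ Lognormal(μ,σ) then ln T ~ Normal(μ,σ), so the p-quantile of ln T is μ + z_p·σ.
ln(2960) = 7.993 and ln(8130) = 9.003; z_{0.3} = -0.5244, z_{0.86} = 1.08.
σ = (9.003 − 7.993)/(1.08 − (-0.5244)) = 0.630.
μ = 7.993 − (-0.5244)·0.630 = 8.323.
E[T] = exp(μ + σ²/2) = exp(8.323 + 0.1982) = 5020 hours.

E[T] ≈ 5020 hours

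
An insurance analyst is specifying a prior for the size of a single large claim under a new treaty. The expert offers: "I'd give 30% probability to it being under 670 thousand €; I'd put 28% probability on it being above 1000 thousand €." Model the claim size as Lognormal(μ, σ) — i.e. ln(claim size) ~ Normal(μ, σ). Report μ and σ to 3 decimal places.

If T ~ Lognormal(μ,σ) then ln T ~ Normal(μ,σ), so the p-quantile of ln T is μ + z_p·σ.
ln(670) = 6.507 and ln(1000) = 6.908; z_{0.3} = -0.5244, z_{0.72} = 0.5828.
σ = (6.908 − 6.507)/(0.5828 − (-0.5244)) = 0.362.
μ = 6.507 − (-0.5244)·0.362 = 6.697.

μ ≈ 6.697, σ ≈ 0.362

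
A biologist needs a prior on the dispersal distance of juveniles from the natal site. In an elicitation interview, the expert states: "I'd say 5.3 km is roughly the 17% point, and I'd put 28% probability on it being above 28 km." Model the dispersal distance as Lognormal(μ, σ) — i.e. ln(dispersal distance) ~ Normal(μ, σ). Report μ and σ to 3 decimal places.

μ ≈ 2.701, σ ≈ 1.083

If T ~ Lognormal(μ,σ) then ln T ~ Normal(μ,σ), so the p-quantile of ln T is μ + z_p·σ.
ln(5.3) = 1.668 and ln(28) = 3.332; z_{0.17} = -0.9542, z_{0.72} = 0.5828.
σ = (3.332 − 1.668)/(0.5828 − (-0.9542)) = 1.083.
μ = 1.668 − (-0.9542)·1.083 = 2.701.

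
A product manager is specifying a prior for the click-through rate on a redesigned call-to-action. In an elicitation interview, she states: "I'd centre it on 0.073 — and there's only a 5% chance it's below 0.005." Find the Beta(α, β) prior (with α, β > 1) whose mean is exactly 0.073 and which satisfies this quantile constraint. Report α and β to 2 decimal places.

With mean 0.073 fixed, write α = 0.073s, β = 0.927s where s = α+β.
Need P(θ < 0.005) = 0.05 under Beta(0.073s, 0.927s). Normal approximation: (q−m)/√(m(1−m)/s) ≈ z_{0.05} = -1.64, so s ≈ 0.073·0.927·(-1.64)²/(0.005−0.073)² = 39.6.
At s = 39.6: P(θ<0.005) ≈ 0.001. Adjusting to match 0.05 gives s ≈ 15.02.
So α = 0.073·15.02 ≈ 1.10, β = 0.927·15.02 ≈ 13.93.

α ≈ 1.10, β ≈ 13.93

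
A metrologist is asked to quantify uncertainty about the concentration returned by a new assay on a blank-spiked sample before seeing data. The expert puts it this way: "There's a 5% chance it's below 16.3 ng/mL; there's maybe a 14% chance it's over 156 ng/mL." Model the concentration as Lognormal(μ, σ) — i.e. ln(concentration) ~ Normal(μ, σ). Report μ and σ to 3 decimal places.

μ ≈ 4.154, σ ≈ 0.829

If T ~ Lognormal(μ,σ) then ln T ~ Normal(μ,σ), so the p-quantile of ln T is μ + z_p·σ.
ln(16.3) = 2.791 and ln(156) = 5.05; z_{0.05} = -1.645, z_{0.86} = 1.08.
σ = (5.05 − 2.791)/(1.08 − (-1.645)) = 0.829.
μ = 2.791 − (-1.645)·0.829 = 4.154.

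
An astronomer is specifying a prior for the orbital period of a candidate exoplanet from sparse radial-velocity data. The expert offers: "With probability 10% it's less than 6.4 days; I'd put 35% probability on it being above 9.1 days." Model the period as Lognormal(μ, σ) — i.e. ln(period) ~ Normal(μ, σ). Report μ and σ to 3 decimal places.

μ ≈ 2.127, σ ≈ 0.211

If T ~ Lognormal(μ,σ) then ln T ~ Normal(μ,σ), so the p-quantile of ln T is μ + z_p·σ.
ln(6.4) = 1.856 and ln(9.1) = 2.208; z_{0.1} = -1.282, z_{0.65} = 0.3853.
σ = (2.208 − 1.856)/(0.3853 − (-1.282)) = 0.211.
μ = 1.856 − (-1.282)·0.211 = 2.127.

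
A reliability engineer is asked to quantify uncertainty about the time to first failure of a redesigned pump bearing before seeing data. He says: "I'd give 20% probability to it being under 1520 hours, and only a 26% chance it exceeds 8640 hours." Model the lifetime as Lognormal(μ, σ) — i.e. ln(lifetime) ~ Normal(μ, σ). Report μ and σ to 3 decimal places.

If T ~ Lognormal(μ,σ) then ln T ~ Normal(μ,σ), so the p-quantile of ln T is μ + z_p·σ.
ln(1520) = 7.326 and ln(8640) = 9.064; z_{0.2} = -0.8416, z_{0.74} = 0.6433.
σ = (9.064 − 7.326)/(0.6433 − (-0.8416)) = 1.170.
μ = 7.326 − (-0.8416)·1.170 = 8.311.

μ ≈ 8.311, σ ≈ 1.170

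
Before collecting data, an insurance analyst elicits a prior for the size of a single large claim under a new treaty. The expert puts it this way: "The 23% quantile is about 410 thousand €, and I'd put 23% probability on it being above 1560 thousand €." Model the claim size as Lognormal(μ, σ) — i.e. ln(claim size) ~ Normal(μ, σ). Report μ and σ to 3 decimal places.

μ ≈ 6.684, σ ≈ 0.904

If T ~ Lognormal(μ,σ) then ln T ~ Normal(μ,σ), so the p-quantile of ln T is μ + z_p·σ.
ln(410) = 6.016 and ln(1560) = 7.352; z_{0.23} = -0.7388, z_{0.77} = 0.7388.
σ = (7.352 − 6.016)/(0.7388 − (-0.7388)) = 0.904.
μ = 6.016 − (-0.7388)·0.904 = 6.684.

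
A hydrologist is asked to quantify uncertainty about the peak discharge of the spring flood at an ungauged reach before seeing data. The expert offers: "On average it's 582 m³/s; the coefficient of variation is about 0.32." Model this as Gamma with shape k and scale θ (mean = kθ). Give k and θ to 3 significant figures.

For Gamma(k, scale θ): mean = kθ, variance = kθ², so CV = 1/√k.
CV = 0.32, hence k = 1/CV² = 9.77.
Then θ = mean/k = 582/9.77 = 59.6.

k ≈ 9.77, θ ≈ 59.6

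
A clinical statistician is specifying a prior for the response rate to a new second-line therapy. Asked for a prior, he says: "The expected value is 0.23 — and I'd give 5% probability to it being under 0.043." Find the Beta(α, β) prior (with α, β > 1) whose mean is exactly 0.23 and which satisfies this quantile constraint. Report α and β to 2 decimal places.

With mean 0.23 fixed, write α = 0.23s, β = 0.77s where s = α+β.
Need P(θ < 0.043) = 0.05 under Beta(0.23s, 0.77s). Normal approximation: (q−m)/√(m(1−m)/s) ≈ z_{0.05} = -1.64, so s ≈ 0.23·0.77·(-1.64)²/(0.043−0.23)² = 13.7.
At s = 13.7: P(θ<0.043) ≈ 0.011. Adjusting to match 0.05 gives s ≈ 7.90.
So α = 0.23·7.90 ≈ 1.82, β = 0.77·7.90 ≈ 6.08.

α ≈ 1.82, β ≈ 6.08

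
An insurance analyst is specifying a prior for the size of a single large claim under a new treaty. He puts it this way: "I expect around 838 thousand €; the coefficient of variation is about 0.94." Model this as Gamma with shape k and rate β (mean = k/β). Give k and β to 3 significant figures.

For Gamma(k, rate β): mean = k/β, variance = k/β², so CV = 1/√k.
CV = 0.94, hence k = 1/CV² = 1.13.
Then β = k/mean = 1.13/838 = 0.00135.

k ≈ 1.13, β ≈ 0.00135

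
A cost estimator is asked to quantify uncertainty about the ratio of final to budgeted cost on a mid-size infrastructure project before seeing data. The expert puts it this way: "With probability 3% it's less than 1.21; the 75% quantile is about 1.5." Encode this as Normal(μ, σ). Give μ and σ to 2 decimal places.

The p-quantile of Normal(μ,σ) is μ + z_p·σ, with z_{0.03} = -1.881 and z_{0.75} = 0.6745.
Eliminate σ: μ = (z₂·x₁ − z₁·x₂)/(z₂ − z₁) = (0.6745·1.21 − (-1.881)·1.5)/2.555 = 1.42.
Then σ = (x₂ − x₁)/(z₂ − z₁) = (1.5 − 1.21)/2.555 = 0.11.

μ = 1.42, σ = 0.11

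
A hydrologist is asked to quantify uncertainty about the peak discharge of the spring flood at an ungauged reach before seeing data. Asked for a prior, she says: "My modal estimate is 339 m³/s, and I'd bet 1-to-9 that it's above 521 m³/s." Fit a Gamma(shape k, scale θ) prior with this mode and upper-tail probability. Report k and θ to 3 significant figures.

Gamma(k,θ) with k>1 has mode (k−1)θ, so θ = 339/(k−1).
Need P(X < 521) = 0.9 with θ tied to k this way. Start at k = 2, θ = 339: P(X<521) ≈ 0.454.
Too low — raise k to concentrate. Iterating converges to k ≈ 11.1.
Then θ = 339/(11.1−1) ≈ 33.5.

k ≈ 11.1, θ ≈ 33.5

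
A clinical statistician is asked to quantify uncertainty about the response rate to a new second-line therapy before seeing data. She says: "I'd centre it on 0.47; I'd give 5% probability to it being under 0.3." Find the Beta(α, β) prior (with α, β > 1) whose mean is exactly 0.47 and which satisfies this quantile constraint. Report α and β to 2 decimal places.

With mean 0.47 fixed, write α = 0.47s, β = 0.53s where s = α+β.
Need P(θ < 0.3) = 0.05 under Beta(0.47s, 0.53s). Normal approximation: (q−m)/√(m(1−m)/s) ≈ z_{0.05} = -1.64, so s ≈ 0.47·0.53·(-1.64)²/(0.3−0.47)² = 23.3.
At s = 23.3: P(θ<0.3) ≈ 0.045. Adjusting to match 0.05 gives s ≈ 21.99.
So α = 0.47·21.99 ≈ 10.34, β = 0.53·21.99 ≈ 11.66.

α ≈ 10.34, β ≈ 11.66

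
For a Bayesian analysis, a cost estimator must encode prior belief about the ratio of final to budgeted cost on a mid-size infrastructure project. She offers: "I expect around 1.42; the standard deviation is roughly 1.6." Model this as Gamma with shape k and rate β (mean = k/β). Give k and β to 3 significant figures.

For Gamma(k, rate β): mean = k/β, variance = k/β², so CV = 1/√k.
CV = SD/mean = 1.6/1.42 = 1.127, hence k = 1/CV² = 0.788.
Then β = k/mean = 0.788/1.42 = 0.555.

k ≈ 0.788, β ≈ 0.555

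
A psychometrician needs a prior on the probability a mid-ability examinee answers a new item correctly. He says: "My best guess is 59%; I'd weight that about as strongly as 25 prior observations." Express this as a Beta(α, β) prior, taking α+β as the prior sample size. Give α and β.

Under the effective-sample-size interpretation, Beta(α, β) has prior mean α/(α+β) and prior sample size α+β.
So α+β = 25 and α/(α+β) = 0.59, giving α = 0.59·25 = 14.75 and β = 25 − 14.75 = 10.25.

α = 14.75, β = 10.25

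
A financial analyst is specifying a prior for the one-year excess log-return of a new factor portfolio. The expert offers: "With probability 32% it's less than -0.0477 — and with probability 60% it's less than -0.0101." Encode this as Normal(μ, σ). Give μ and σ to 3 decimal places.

For Normal(μ,σ), the p-quantile is μ + z_p·σ. Here z_{0.32} = -0.4677, z_{0.6} = 0.2533.
So -0.0477 = μ − 0.4677σ and -0.0101 = μ + 0.2533σ.
Subtracting: σ = (-0.0101 − -0.0477)/(0.2533 − (-0.4677)) = 0.052.
Then μ = -0.0477 − (-0.4677)·0.052 = -0.023.

μ = -0.023, σ = 0.052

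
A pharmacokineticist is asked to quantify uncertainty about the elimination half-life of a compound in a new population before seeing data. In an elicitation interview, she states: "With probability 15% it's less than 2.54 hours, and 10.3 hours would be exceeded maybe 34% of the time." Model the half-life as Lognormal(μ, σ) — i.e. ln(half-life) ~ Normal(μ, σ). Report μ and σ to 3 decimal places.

μ ≈ 1.934, σ ≈ 0.966

If T ~ Lognormal(μ,σ) then ln T ~ Normal(μ,σ), so the p-quantile of ln T is μ + z_p·σ.
ln(2.54) = 0.9322 and ln(10.3) = 2.332; z_{0.15} = -1.036, z_{0.66} = 0.4125.
σ = (2.332 − 0.9322)/(0.4125 − (-1.036)) = 0.966.
μ = 0.9322 − (-1.036)·0.966 = 1.934.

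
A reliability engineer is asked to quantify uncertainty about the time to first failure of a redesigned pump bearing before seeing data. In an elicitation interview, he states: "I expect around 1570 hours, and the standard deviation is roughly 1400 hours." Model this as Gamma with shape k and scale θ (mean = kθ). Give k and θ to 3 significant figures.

k ≈ 1.26, θ ≈ 1250

For Gamma(k, scale θ): mean = kθ, variance = kθ², so CV = 1/√k.
CV = SD/mean = 1400/1570 = 0.8917, hence k = 1/CV² = 1.26.
Then θ = mean/k = 1570/1.26 = 1250.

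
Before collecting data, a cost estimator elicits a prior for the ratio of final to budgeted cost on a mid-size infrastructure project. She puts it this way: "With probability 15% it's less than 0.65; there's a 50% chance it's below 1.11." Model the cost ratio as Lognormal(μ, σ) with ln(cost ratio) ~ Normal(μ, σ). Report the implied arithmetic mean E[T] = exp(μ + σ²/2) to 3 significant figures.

If T ~ Lognormal(μ,σ) then ln T ~ Normal(μ,σ), so the p-quantile of ln T is μ + z_p·σ.
ln(0.65) = -0.4308 and ln(1.11) = 0.1044; z_{0.15} = -1.036, z_{0.5} = 0.
σ = (0.1044 − -0.4308)/(0 − (-1.036)) = 0.516.
μ = -0.4308 − (-1.036)·0.516 = 0.104.
E[T] = exp(μ + σ²/2) = exp(0.104 + 0.1333) = 1.27.

E[T] ≈ 1.27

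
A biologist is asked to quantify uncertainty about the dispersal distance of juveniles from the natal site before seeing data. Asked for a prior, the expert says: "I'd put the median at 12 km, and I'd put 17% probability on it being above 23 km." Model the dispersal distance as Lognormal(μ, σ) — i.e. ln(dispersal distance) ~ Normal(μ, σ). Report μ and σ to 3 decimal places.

If T ~ Lognormal(μ,σ) then ln T ~ Normal(μ,σ), so the p-quantile of ln T is μ + z_p·σ.
ln(12) = 2.485 and ln(23) = 3.135; z_{0.5} = 0, z_{0.83} = 0.9542.
σ = (3.135 − 2.485)/(0.9542 − (0)) = 0.682.
μ = 2.485 − (0)·0.682 = 2.485.

μ ≈ 2.485, σ ≈ 0.682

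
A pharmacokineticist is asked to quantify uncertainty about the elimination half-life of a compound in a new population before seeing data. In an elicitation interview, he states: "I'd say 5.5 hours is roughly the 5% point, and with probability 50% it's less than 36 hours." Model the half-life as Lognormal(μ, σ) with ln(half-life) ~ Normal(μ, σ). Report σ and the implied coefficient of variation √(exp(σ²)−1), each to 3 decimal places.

σ ≈ 1.142, CV ≈ 1.639

If T ~ Lognormal(μ,σ) then ln T ~ Normal(μ,σ), so the p-quantile of ln T is μ + z_p·σ.
ln(5.5) = 1.705 and ln(36) = 3.584; z_{0.05} = -1.645, z_{0.5} = 0.
σ = (3.584 − 1.705)/(0 − (-1.645)) = 1.142.
μ = 1.705 − (-1.645)·1.142 = 3.584.
CV = √(exp(σ²)−1) = √(exp(1.3046)−1) = 1.639.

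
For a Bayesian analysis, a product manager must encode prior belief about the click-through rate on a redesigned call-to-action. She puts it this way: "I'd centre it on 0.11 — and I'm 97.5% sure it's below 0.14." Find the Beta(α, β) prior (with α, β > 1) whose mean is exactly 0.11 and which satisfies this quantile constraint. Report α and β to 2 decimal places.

α ≈ 50.99, β ≈ 412.53

With mean 0.11 fixed, write α = 0.11s, β = 0.89s where s = α+β.
Need P(θ < 0.14) = 0.975 under Beta(0.11s, 0.89s). Normal approximation: (q−m)/√(m(1−m)/s) ≈ z_{0.975} = 1.96, so s ≈ 0.11·0.89·(1.96)²/(0.14−0.11)² = 417.9.
At s = 417.9: P(θ<0.14) ≈ 0.969. Adjusting to match 0.975 gives s ≈ 463.52.
So α = 0.11·463.52 ≈ 50.99, β = 0.89·463.52 ≈ 412.53.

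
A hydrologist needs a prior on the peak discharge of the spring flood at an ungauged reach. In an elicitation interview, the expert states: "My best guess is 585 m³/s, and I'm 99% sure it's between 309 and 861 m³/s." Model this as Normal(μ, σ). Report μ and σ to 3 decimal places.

μ = 585.000, σ = 107.150

A symmetric 99% interval runs μ ± z·σ with z = 2.576.
Half-width = 276, so σ = 276/2.576 = 107.150.
μ is the stated best guess, 585.000.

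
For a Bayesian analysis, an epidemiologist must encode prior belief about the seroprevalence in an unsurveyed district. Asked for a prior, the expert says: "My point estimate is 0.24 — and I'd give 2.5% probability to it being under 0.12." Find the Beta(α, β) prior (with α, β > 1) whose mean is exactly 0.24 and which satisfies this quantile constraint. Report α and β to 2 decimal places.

With mean 0.24 fixed, write α = 0.24s, β = 0.76s where s = α+β.
Need P(θ < 0.12) = 0.025 under Beta(0.24s, 0.76s). Normal approximation: (q−m)/√(m(1−m)/s) ≈ z_{0.025} = -1.96, so s ≈ 0.24·0.76·(-1.96)²/(0.12−0.24)² = 48.7.
At s = 48.7: P(θ<0.12) ≈ 0.013. Adjusting to match 0.025 gives s ≈ 37.92.
So α = 0.24·37.92 ≈ 9.10, β = 0.76·37.92 ≈ 28.82.

α ≈ 9.10, β ≈ 28.82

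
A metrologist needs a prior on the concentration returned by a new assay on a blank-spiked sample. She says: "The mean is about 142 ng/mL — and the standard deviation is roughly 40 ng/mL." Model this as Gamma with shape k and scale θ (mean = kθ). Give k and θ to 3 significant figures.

For Gamma(k, scale θ): mean = kθ, variance = kθ², so CV = 1/√k.
CV = SD/mean = 40/142 = 0.2817, hence k = 1/CV² = 12.6.
Then θ = mean/k = 142/12.6 = 11.3.

k ≈ 12.6, θ ≈ 11.3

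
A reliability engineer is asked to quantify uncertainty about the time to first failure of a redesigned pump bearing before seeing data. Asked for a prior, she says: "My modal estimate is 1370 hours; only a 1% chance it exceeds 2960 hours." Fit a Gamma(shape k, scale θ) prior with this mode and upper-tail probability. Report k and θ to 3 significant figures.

Gamma(k,θ) with k>1 has mode (k−1)θ, so θ = 1370/(k−1).
Need P(X < 2960) = 0.99 with θ tied to k this way. Start at k = 2, θ = 1370: P(X<2960) ≈ 0.636.
Too low — raise k to concentrate. Iterating converges to k ≈ 9.15.
Then θ = 1370/(9.15−1) ≈ 168.

k ≈ 9.15, θ ≈ 168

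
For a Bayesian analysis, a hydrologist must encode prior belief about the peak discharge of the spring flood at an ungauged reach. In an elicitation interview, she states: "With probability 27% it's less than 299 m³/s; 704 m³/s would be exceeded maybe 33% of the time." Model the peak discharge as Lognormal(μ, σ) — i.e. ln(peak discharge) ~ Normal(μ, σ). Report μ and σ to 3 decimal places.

If T ~ Lognormal(μ,σ) then ln T ~ Normal(μ,σ), so the p-quantile of ln T is μ + z_p·σ.
ln(299) = 5.7 and ln(704) = 6.557; z_{0.27} = -0.6128, z_{0.67} = 0.4399.
σ = (6.557 − 5.7)/(0.4399 − (-0.6128)) = 0.813.
μ = 5.7 − (-0.6128)·0.813 = 6.199.

μ ≈ 6.199, σ ≈ 0.813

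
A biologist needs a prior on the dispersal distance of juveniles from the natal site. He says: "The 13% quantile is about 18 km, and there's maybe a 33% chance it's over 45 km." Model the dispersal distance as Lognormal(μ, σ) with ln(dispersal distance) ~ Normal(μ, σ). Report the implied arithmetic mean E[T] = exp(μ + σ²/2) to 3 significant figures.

E[T] ≈ 41.3 km

If T ~ Lognormal(μ,σ) then ln T ~ Normal(μ,σ), so the p-quantile of ln T is μ + z_p·σ.
ln(18) = 2.89 and ln(45) = 3.807; z_{0.13} = -1.126, z_{0.67} = 0.4399.
σ = (3.807 − 2.89)/(0.4399 − (-1.126)) = 0.585.
μ = 2.89 − (-1.126)·0.585 = 3.549.
E[T] = exp(μ + σ²/2) = exp(3.549 + 0.1711) = 41.3 km.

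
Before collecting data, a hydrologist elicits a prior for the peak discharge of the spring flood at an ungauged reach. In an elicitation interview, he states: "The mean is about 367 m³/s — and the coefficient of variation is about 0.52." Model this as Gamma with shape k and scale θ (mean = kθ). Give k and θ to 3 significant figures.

k ≈ 3.7, θ ≈ 99.2

For Gamma(k, scale θ): mean = kθ, variance = kθ², so CV = 1/√k.
CV = 0.52, hence k = 1/CV² = 3.7.
Then θ = mean/k = 367/3.7 = 99.2.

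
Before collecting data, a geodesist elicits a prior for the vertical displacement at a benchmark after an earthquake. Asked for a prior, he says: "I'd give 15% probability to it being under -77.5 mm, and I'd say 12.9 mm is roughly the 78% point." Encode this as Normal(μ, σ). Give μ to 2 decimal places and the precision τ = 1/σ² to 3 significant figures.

For Normal(μ,σ), the p-quantile is μ + z_p·σ. Here z_{0.15} = -1.036, z_{0.78} = 0.7722.
So -77.5 = μ − 1.036σ and 12.9 = μ + 0.7722σ.
Subtracting: σ = (12.9 − -77.5)/(0.7722 − (-1.036)) = 49.98.
Then μ = -77.5 − (-1.036)·49.98 = -25.70.
Precision τ = 1/σ² = 1/49.98² = 0.0004.

μ = -25.70, τ = 0.0004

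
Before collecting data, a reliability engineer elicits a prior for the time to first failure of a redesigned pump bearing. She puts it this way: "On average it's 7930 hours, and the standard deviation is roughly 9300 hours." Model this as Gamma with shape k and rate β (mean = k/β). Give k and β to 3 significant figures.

For Gamma(k, rate β): mean = k/β, variance = k/β², so CV = 1/√k.
CV = SD/mean = 9300/7930 = 1.173, hence k = 1/CV² = 0.727.
Then β = k/mean = 0.727/7930 = 9.17e-05.

k ≈ 0.727, β ≈ 9.17e-05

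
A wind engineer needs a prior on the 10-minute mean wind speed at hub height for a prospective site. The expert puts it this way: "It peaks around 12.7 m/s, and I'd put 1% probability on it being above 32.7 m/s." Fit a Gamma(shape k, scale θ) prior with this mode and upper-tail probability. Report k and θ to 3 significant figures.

Gamma(k,θ) with k>1 has mode (k−1)θ, so θ = 12.7/(k−1).
Need P(X < 32.7) = 0.99 with θ tied to k this way. Start at k = 2, θ = 12.7: P(X<32.7) ≈ 0.728.
Too low — raise k to concentrate. Iterating converges to k ≈ 6.21.
Then θ = 12.7/(6.21−1) ≈ 2.44.

k ≈ 6.21, θ ≈ 2.44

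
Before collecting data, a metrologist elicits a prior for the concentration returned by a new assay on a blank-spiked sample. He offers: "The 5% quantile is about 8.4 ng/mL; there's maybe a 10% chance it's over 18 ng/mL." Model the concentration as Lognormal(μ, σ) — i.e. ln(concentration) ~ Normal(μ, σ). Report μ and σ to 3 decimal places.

If T ~ Lognormal(μ,σ) then ln T ~ Normal(μ,σ), so the p-quantile of ln T is μ + z_p·σ.
ln(8.4) = 2.128 and ln(18) = 2.89; z_{0.05} = -1.645, z_{0.9} = 1.282.
σ = (2.89 − 2.128)/(1.282 − (-1.645)) = 0.260.
μ = 2.128 − (-1.645)·0.260 = 2.557.

μ ≈ 2.557, σ ≈ 0.260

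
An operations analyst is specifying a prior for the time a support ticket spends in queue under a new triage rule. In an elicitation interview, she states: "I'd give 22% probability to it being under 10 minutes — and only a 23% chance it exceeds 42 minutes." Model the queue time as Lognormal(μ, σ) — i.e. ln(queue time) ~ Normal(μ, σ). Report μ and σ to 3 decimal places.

If T ~ Lognormal(μ,σ) then ln T ~ Normal(μ,σ), so the p-quantile of ln T is μ + z_p·σ.
ln(10) = 2.303 and ln(42) = 3.738; z_{0.22} = -0.7722, z_{0.77} = 0.7388.
σ = (3.738 − 2.303)/(0.7388 − (-0.7722)) = 0.950.
μ = 2.303 − (-0.7722)·0.950 = 3.036.

μ ≈ 3.036, σ ≈ 0.950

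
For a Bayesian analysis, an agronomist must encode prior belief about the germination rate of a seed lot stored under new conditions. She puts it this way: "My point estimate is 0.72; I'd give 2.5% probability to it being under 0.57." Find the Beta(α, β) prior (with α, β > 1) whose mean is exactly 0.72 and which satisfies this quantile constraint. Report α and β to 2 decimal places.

α ≈ 27.63, β ≈ 10.74

With mean 0.72 fixed, write α = 0.72s, β = 0.28s where s = α+β.
Need P(θ < 0.57) = 0.025 under Beta(0.72s, 0.28s). Normal approximation: (q−m)/√(m(1−m)/s) ≈ z_{0.025} = -1.96, so s ≈ 0.72·0.28·(-1.96)²/(0.57−0.72)² = 34.4.
At s = 34.4: P(θ<0.57) ≈ 0.031. Adjusting to match 0.025 gives s ≈ 38.37.
So α = 0.72·38.37 ≈ 27.63, β = 0.28·38.37 ≈ 10.74.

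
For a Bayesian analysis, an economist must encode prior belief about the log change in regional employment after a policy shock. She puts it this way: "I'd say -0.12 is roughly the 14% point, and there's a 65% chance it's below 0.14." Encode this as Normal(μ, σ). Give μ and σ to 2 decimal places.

The p-quantile of Normal(μ,σ) is μ + z_p·σ, with z_{0.14} = -1.08 and z_{0.65} = 0.3853.
Eliminate σ: μ = (z₂·x₁ − z₁·x₂)/(z₂ − z₁) = (0.3853·-0.12 − (-1.08)·0.14)/1.466 = 0.07.
Then σ = (x₂ − x₁)/(z₂ − z₁) = (0.14 − -0.12)/1.466 = 0.18.

μ = 0.07, σ = 0.18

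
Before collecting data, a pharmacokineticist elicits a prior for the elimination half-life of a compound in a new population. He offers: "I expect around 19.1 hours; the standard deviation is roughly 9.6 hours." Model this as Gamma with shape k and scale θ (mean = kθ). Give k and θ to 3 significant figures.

For Gamma(k, scale θ): mean = kθ, variance = kθ², so CV = 1/√k.
CV = SD/mean = 9.6/19.1 = 0.5026, hence k = 1/CV² = 3.96.
Then θ = mean/k = 19.1/3.96 = 4.83.

k ≈ 3.96, θ ≈ 4.83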